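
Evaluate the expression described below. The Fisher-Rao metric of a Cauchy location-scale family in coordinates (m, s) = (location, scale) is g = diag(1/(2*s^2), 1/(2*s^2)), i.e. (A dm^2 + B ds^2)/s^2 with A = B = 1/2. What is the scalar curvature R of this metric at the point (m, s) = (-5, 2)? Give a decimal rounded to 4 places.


The metric has the form g = (A dm^2 + B ds^2)/s^2 with A = 1/2, B = 1/2.
Substitute u = sqrt(A/B)*m: g = B*(du^2 + ds^2)/s^2, i.e. B times the
Poincare upper half-plane metric, which has constant Gaussian curvature -1.
Scaling a 2D metric by a constant c divides the Gaussian curvature by c,
so K = -1/B = -1/(1/2) = -2.0000 everywhere (the point (m, s) = (-5, 2) is irrelevant:
the curvature is constant).
Scalar curvature in dimension 2: R = 2K = -2/(1/2) = -4.0000.

-4.0000


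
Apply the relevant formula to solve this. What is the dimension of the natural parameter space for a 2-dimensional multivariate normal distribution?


Exponential family dimension calculation:
For 2-dim MVN: mean has 2 params, covariance has 2*3/2 = 3 unique entries.
Total dim = 2 + 3 = 5.

5


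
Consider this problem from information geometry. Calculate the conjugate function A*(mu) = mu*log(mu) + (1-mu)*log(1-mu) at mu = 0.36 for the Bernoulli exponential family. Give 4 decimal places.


Legendre transform for Bernoulli:
A*(mu) = mu*log(mu) + (1-mu)*log(1-mu).
mu = 0.36, 1-mu = 0.64.
mu*log(mu) = 0.36*log(0.36) = -0.367794.
(1-mu)*log(1-mu) = 0.64*log(0.64) = -0.285624.
A* = -0.367794 + -0.285624 = -0.6534

-0.6534


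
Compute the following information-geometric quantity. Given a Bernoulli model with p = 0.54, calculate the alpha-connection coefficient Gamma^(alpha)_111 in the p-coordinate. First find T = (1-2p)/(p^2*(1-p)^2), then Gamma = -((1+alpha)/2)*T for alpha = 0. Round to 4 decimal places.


Skewness (Amari-Chentsov) tensor: T = (1-2p)/(p^2*(1-p)^2).
p = 0.54, 1-2p = -0.08, p^2 = 0.2916, (1-p)^2 = 0.2116.
T = -0.08/(0.2916 * 0.2116) = -1.296543.
In the p-coordinate, Gamma^(alpha) = Gamma^(0) - (alpha/2)*T with Gamma^(0) = (1/2)*g'(p) = -T/2,
so Gamma^(alpha) = -((1+alpha)/2)*T.
alpha = 0, -(1+alpha)/2 = -0.5.
Gamma = -0.5 * -1.296543 = 0.6483

0.6483


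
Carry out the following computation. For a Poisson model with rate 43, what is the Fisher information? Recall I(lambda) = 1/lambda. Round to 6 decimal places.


Fisher information for Poisson: I(lambda) = 1/lambda.
lambda = 43.
I(lambda) = 1/43 = 0.023256

0.023256


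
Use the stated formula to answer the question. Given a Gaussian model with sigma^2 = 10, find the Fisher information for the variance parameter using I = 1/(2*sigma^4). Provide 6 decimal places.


Fisher information for variance: I(sigma^2) = 1/(2*sigma^4).
sigma^2 = 10, so sigma^4 = 100.
I = 1/(2*100) = 1/200 = 0.005000

0.005000


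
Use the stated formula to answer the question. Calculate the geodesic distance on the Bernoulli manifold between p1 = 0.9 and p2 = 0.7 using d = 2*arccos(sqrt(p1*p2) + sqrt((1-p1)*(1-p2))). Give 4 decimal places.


Geodesic distance on Bernoulli manifold:
d(p1,p2) = 2*arccos(sqrt(p1*p2) + sqrt((1-p1)*(1-p2))).
sqrt(p1*p2) = sqrt(0.9*0.7) = 0.793725.
sqrt((1-p1)*(1-p2)) = sqrt(0.1*0.3) = 0.173205.
arg = 0.793725 + 0.173205 = 0.96693.
d = 2*arccos(0.96693) = 0.5158

0.5158


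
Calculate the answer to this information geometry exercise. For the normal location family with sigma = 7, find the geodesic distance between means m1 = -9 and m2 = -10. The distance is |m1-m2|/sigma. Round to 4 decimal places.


On the fixed-variance normal subfamily, geodesic distance = |m1-m2|/sigma.
|-9 - -10| = 1.
sigma = 7.
d = 1/7 = 0.1429

0.1429


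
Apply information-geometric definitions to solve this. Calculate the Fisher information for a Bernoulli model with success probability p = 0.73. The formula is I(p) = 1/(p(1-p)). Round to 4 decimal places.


For Bernoulli(p), Fisher information is I(p) = 1/(p*(1-p)).
p = 0.73, 1-p = 0.27.
p*(1-p) = 0.1971.
I(p) = 1/0.1971 = 5.0736

5.0736


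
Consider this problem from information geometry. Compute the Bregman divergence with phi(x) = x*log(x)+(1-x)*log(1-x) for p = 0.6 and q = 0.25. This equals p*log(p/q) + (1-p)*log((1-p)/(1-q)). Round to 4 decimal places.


Bregman divergence with negative entropy generator:
D = p*log(p/q) + (1-p)*log((1-p)/(1-q)).
p = 0.6, q = 0.25.
p*log(p/q) = 0.6*log(0.6/0.25) = 0.525281.
(1-p)*log((1-p)/(1-q)) = 0.4*log(0.4/0.75) = -0.251443.
D = 0.525281 + -0.251443 = 0.2738

0.2738


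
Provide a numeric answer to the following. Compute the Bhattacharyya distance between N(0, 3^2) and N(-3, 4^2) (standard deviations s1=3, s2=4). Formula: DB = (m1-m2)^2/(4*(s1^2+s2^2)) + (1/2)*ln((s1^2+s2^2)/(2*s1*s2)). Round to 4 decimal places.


Bhattacharyya distance between two Gaussians:
DB = (m1-m2)^2/(4*(s1^2+s2^2)) + (1/2)*ln((s1^2+s2^2)/(2*s1*s2)).
(m1-m2)^2 = (3)^2 = 9.
s1^2+s2^2 = 9 + 16 = 25.
term1 = 9/100 = 0.09.
term2 = 0.5*ln(25/24.0) = 0.020411.
DB = 0.09 + 0.020411 = 0.1104

0.1104


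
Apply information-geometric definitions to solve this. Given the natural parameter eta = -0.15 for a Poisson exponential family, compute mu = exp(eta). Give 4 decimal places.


Expectation parameter for Poisson exponential family:
mu = exp(eta).
eta = -0.15.
mu = exp(-0.15) = 0.8607

0.8607


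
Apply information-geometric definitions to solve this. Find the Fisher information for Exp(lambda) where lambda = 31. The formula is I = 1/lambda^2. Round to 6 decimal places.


Fisher information for exponential: I(lambda) = 1/lambda^2.
lambda = 31, lambda^2 = 961.
I = 1/961 = 0.001041

0.001041


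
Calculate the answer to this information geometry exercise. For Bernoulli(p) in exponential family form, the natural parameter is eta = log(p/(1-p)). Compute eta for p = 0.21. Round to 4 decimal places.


Natural parameter for Bernoulli: eta = log(p/(1-p)).
p = 0.21, 1-p = 0.79.
p/(1-p) = 0.265823.
eta = log(0.265823) = -1.3249

-1.3249


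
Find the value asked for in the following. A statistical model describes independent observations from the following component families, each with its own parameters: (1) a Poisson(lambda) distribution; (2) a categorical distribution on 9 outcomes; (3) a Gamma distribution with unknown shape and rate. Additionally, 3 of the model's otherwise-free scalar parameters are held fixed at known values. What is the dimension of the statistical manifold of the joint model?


The dimension of a statistical manifold equals the number of free
(independent) real parameters of the model. For a product of independent
blocks the parameter counts add.
- Poisson (lambda): 1.
- categorical on 9 outcomes (probabilities sum to 1): 9-1 = 8.
- Gamma (shape, rate): 2.
Total = 1 + 8 + 2 = 11.
3 parameter(s) fixed at known values: 11 - 3 = 8.
Dimension = 8

8


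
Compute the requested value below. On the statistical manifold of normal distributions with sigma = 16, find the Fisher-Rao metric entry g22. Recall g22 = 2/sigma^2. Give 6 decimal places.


For the 2-parameter normal family, the Fisher metric has:
  g11 = 1/sigma^2, g22 = 2/sigma^2.
sigma = 16, sigma^2 = 256.
g22 = 0.007813

0.007813


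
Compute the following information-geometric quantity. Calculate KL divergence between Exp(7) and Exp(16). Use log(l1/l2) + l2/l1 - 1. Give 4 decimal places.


KL divergence for exponential family:
KL = log(l1/l2) + l2/l1 - 1.
log(7/16) = -0.826679.
16/7 = 2.285714.
KL = -0.826679 + 2.285714 - 1 = 0.4590

0.4590


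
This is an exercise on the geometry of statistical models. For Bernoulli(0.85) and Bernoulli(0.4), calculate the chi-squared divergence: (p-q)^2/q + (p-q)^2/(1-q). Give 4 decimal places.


Chi-squared divergence between Bernoulli distributions:
chi^2 = (p-q)^2/q + (p-q)^2/(1-q).
p = 0.85, q = 0.4, p-q = 0.45.
(p-q)^2 = 0.2025.
term1 = 0.2025/0.4 = 0.50625.
term2 = 0.2025/0.6 = 0.3375.
chi^2 = 0.50625 + 0.3375 = 0.8437

0.8437


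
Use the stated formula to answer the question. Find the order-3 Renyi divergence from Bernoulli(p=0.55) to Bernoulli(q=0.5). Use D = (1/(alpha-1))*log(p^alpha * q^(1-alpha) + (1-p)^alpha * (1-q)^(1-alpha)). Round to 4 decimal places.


Renyi divergence of order alpha between Bernoulli distributions:
D = (1/(alpha-1))*log(p^alpha * q^(1-alpha) + (1-p)^alpha * (1-q)^(1-alpha)).
alpha = 3, p = 0.55, q = 0.5.
p^alpha * q^(1-alpha) = 0.55^3 * 0.5^-2 = 0.6655.
(1-p)^alpha * (1-q)^(1-alpha) = 0.45^3 * 0.5^-2 = 0.3645.
sum = 0.6655 + 0.3645 = 1.03.
D = (1/2)*log(1.03) = 0.0148

0.0148


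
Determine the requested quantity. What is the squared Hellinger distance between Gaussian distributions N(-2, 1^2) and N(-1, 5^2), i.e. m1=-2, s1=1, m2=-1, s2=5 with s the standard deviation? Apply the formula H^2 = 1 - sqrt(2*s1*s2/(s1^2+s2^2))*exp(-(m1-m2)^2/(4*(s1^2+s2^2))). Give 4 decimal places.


Squared Hellinger distance for Gaussians:
H^2 = 1 - sqrt(2*s1*s2/(s1^2+s2^2)) * exp(-(m1-m2)^2/(4*(s1^2+s2^2))).
s1^2 = 1, s2^2 = 25, s1^2+s2^2 = 26.
sqrt(2*1*5/(26)) = 0.620174.
(m1-m2)^2 = (-1)^2 = 1.
exp(-1/(4*26)) = exp(-0.009615) = 0.990431.
H^2 = 1 - 0.620174*0.990431 = 0.3858

0.3858


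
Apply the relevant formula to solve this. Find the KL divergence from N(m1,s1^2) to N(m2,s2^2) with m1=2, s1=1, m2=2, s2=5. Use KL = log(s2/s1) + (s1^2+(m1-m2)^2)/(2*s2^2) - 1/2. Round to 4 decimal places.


KL divergence between normal distributions:
KL = log(s2/s1) + (s1^2 + (m1-m2)^2)/(2*s2^2) - 1/2.
log(5/1) = 1.609438.
(1^2 + (2-2)^2)/(2*5^2) = (1 + 0)/50 = 0.02.
KL = 1.609438 + 0.02 - 0.5 = 1.1294

1.1294


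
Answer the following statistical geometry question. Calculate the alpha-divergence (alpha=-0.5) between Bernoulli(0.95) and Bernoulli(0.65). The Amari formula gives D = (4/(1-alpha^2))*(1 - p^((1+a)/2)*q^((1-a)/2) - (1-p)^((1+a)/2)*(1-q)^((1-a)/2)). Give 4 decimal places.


Amari alpha-divergence:
D = (4/(1-alpha^2))*(1 - p^((1+a)/2)*q^((1-a)/2) - (1-p)^((1+a)/2)*(1-q)^((1-a)/2)).
alpha = -0.5, p = 0.95, q = 0.65.
e1 = (1+alpha)/2 = 0.25, e2 = (1-alpha)/2 = 0.75.
t1 = p^e1 * q^e2 = 0.95^0.25 * 0.65^0.75 = 0.714687.
t2 = (1-p)^e1 * (1-q)^e2 = 0.05^0.25 * 0.35^0.75 = 0.215176.
4/(1-alpha^2) = 5.333333.
D = 5.333333*(1 - 0.714687 - 0.215176) = 0.3741

0.3741


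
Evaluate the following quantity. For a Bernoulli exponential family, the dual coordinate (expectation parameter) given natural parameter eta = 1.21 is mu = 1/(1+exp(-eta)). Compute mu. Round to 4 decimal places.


Dual coordinate (expectation parameter) for Bernoulli:
mu = 1/(1+exp(-eta)).
eta = 1.21.
exp(-eta) = exp(-1.21) = 0.298197.
mu = 1/(1+0.298197) = 0.7703

0.7703


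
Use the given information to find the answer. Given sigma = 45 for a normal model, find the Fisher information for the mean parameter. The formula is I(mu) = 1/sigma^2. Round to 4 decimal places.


The Fisher information for the mean of a normal distribution is I(mu) = 1/sigma^2.
sigma = 45, so sigma^2 = 2025.
I(mu) = 1/2025 = 0.0005

0.0005


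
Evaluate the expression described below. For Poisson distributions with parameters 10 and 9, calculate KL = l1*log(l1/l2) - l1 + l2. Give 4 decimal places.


KL divergence for Poisson:
KL = l1*log(l1/l2) - l1 + l2.
l1 = 10, l2 = 9.
log(10/9) = 0.105361.
l1*log(l1/l2) = 10 * 0.105361 = 1.053605.
KL = 1.053605 - 10 + 9 = 0.0536

0.0536


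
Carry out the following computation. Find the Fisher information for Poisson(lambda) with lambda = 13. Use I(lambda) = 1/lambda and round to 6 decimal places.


Fisher information for Poisson: I(lambda) = 1/lambda.
lambda = 13.
I(lambda) = 1/13 = 0.076923

0.076923


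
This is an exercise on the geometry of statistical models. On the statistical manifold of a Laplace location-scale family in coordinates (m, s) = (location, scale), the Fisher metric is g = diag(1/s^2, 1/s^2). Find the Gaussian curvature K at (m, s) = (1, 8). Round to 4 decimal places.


The metric has the form g = (A dm^2 + B ds^2)/s^2 with A = 1, B = 1.
Substitute u = sqrt(A/B)*m: g = B*(du^2 + ds^2)/s^2, i.e. B times the
Poincare upper half-plane metric, which has constant Gaussian curvature -1.
Scaling a 2D metric by a constant c divides the Gaussian curvature by c,
so K = -1/B = -1/(1) = -1.0000 everywhere (the point (m, s) = (1, 8) is irrelevant:
the curvature is constant).
The requested Gaussian curvature is K = -1.0000.

-1.0000


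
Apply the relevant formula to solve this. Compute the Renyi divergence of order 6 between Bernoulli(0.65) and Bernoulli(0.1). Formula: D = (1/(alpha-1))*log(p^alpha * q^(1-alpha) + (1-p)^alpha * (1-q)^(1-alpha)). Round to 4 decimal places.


Renyi divergence of order alpha between Bernoulli distributions:
D = (1/(alpha-1))*log(p^alpha * q^(1-alpha) + (1-p)^alpha * (1-q)^(1-alpha)).
alpha = 6, p = 0.65, q = 0.1.
p^alpha * q^(1-alpha) = 0.65^6 * 0.1^-5 = 7541.889062.
(1-p)^alpha * (1-q)^(1-alpha) = 0.35^6 * 0.9^-5 = 0.003113.
sum = 7541.889062 + 0.003113 = 7541.892176.
D = (1/5)*log(7541.892176) = 1.7856

1.7856


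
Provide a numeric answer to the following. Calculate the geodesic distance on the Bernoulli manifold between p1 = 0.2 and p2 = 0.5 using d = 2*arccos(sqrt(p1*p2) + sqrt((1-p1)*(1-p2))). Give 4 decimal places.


Geodesic distance on Bernoulli manifold:
d(p1,p2) = 2*arccos(sqrt(p1*p2) + sqrt((1-p1)*(1-p2))).
sqrt(p1*p2) = sqrt(0.2*0.5) = 0.316228.
sqrt((1-p1)*(1-p2)) = sqrt(0.8*0.5) = 0.632456.
arg = 0.316228 + 0.632456 = 0.948683.
d = 2*arccos(0.948683) = 0.6435

0.6435


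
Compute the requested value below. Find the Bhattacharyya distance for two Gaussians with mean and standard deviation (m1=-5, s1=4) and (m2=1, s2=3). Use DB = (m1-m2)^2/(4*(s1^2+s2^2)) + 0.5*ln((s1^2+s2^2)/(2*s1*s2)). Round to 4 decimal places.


Bhattacharyya distance between two Gaussians:
DB = (m1-m2)^2/(4*(s1^2+s2^2)) + (1/2)*ln((s1^2+s2^2)/(2*s1*s2)).
(m1-m2)^2 = (-6)^2 = 36.
s1^2+s2^2 = 16 + 9 = 25.
term1 = 36/100 = 0.36.
term2 = 0.5*ln(25/24.0) = 0.020411.
DB = 0.36 + 0.020411 = 0.3804

0.3804


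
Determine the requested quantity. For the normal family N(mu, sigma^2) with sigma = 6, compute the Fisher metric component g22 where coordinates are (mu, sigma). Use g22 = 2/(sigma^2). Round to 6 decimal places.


For the 2-parameter normal family, the Fisher metric has:
  g11 = 1/sigma^2, g22 = 2/sigma^2.
sigma = 6, sigma^2 = 36.
g22 = 0.055556

0.055556


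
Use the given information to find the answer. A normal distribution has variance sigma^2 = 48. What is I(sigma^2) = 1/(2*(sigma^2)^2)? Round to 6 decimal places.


Fisher information for variance: I(sigma^2) = 1/(2*sigma^4).
sigma^2 = 48, so sigma^4 = 2304.
I = 1/(2*2304) = 1/4608 = 0.000217

0.000217


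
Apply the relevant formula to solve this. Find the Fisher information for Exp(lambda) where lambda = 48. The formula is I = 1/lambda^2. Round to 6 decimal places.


Fisher information for exponential: I(lambda) = 1/lambda^2.
lambda = 48, lambda^2 = 2304.
I = 1/2304 = 0.000434

0.000434


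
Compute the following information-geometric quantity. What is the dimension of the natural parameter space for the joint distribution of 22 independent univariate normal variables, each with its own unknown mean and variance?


Exponential family dimension calculation:
Each univariate normal has two natural parameters (mu/sigma^2 and -1/(2 sigma^2)).
With 22 independent components, dim = 2 * 22 = 44.

44


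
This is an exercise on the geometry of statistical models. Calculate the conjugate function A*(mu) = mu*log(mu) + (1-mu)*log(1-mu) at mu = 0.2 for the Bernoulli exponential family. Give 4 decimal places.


Legendre transform for Bernoulli:
A*(mu) = mu*log(mu) + (1-mu)*log(1-mu).
mu = 0.2, 1-mu = 0.8.
mu*log(mu) = 0.2*log(0.2) = -0.321888.
(1-mu)*log(1-mu) = 0.8*log(0.8) = -0.178515.
A* = -0.321888 + -0.178515 = -0.5004

-0.5004


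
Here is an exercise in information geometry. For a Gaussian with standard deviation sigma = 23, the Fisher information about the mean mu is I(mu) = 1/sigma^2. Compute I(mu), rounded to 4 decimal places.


The Fisher information for the mean of a normal distribution is I(mu) = 1/sigma^2.
sigma = 23, so sigma^2 = 529.
I(mu) = 1/529 = 0.0019

0.0019


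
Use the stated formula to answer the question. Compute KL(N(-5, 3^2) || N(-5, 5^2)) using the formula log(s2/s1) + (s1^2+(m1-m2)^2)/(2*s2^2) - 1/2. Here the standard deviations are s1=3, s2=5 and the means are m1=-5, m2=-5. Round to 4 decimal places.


KL divergence between normal distributions:
KL = log(s2/s1) + (s1^2 + (m1-m2)^2)/(2*s2^2) - 1/2.
log(5/3) = 0.510826.
(3^2 + (-5--5)^2)/(2*5^2) = (9 + 0)/50 = 0.18.
KL = 0.510826 + 0.18 - 0.5 = 0.1908

0.1908


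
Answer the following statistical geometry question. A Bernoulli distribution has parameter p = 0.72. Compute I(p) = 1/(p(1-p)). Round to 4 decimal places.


For Bernoulli(p), Fisher information is I(p) = 1/(p*(1-p)).
p = 0.72, 1-p = 0.28.
p*(1-p) = 0.2016.
I(p) = 1/0.2016 = 4.9603

4.9603


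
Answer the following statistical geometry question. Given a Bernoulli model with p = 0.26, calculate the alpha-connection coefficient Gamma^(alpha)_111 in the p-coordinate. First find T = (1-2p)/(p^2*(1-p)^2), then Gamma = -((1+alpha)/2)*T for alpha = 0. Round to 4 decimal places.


Skewness (Amari-Chentsov) tensor: T = (1-2p)/(p^2*(1-p)^2).
p = 0.26, 1-2p = 0.48, p^2 = 0.0676, (1-p)^2 = 0.5476.
T = 0.48/(0.0676 * 0.5476) = 12.966749.
In the p-coordinate, Gamma^(alpha) = Gamma^(0) - (alpha/2)*T with Gamma^(0) = (1/2)*g'(p) = -T/2,
so Gamma^(alpha) = -((1+alpha)/2)*T.
alpha = 0, -(1+alpha)/2 = -0.5.
Gamma = -0.5 * 12.966749 = -6.4834

-6.4834


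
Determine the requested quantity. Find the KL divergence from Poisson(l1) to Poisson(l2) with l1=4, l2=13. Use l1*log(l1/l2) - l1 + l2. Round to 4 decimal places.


KL divergence for Poisson:
KL = l1*log(l1/l2) - l1 + l2.
l1 = 4, l2 = 13.
log(4/13) = -1.178655.
l1*log(l1/l2) = 4 * -1.178655 = -4.71462.
KL = -4.71462 - 4 + 13 = 4.2854

4.2854


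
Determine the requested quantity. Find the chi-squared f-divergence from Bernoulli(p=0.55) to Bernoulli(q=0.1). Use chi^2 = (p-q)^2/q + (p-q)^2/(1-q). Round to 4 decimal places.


Chi-squared divergence between Bernoulli distributions:
chi^2 = (p-q)^2/q + (p-q)^2/(1-q).
p = 0.55, q = 0.1, p-q = 0.45.
(p-q)^2 = 0.2025.
term1 = 0.2025/0.1 = 2.025.
term2 = 0.2025/0.9 = 0.225.
chi^2 = 2.025 + 0.225 = 2.2500

2.2500


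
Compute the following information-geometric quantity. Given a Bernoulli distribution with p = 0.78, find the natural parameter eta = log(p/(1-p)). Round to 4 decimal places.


Natural parameter for Bernoulli: eta = log(p/(1-p)).
p = 0.78, 1-p = 0.22.
p/(1-p) = 3.545455.
eta = log(3.545455) = 1.2657

1.2657


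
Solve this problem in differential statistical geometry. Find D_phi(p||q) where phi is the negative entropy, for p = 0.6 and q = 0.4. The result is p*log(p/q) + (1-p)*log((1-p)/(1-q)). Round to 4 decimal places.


Bregman divergence with negative entropy generator:
D = p*log(p/q) + (1-p)*log((1-p)/(1-q)).
p = 0.6, q = 0.4.
p*log(p/q) = 0.6*log(0.6/0.4) = 0.243279.
(1-p)*log((1-p)/(1-q)) = 0.4*log(0.4/0.6) = -0.162186.
D = 0.243279 + -0.162186 = 0.0811

0.0811


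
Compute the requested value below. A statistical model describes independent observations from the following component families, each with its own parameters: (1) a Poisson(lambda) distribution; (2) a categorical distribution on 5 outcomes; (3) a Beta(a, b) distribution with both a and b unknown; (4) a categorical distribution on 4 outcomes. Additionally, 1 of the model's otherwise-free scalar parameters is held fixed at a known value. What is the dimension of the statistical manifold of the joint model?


The dimension of a statistical manifold equals the number of free
(independent) real parameters of the model. For a product of independent
blocks the parameter counts add.
- Poisson (lambda): 1.
- categorical on 5 outcomes (probabilities sum to 1): 5-1 = 4.
- Beta (a, b): 2.
- categorical on 4 outcomes (probabilities sum to 1): 4-1 = 3.
Total = 1 + 4 + 2 + 3 = 10.
1 parameter(s) fixed at known values: 10 - 1 = 9.
Dimension = 9

9


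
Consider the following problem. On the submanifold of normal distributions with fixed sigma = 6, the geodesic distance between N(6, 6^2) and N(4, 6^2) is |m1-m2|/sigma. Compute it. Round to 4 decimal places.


On the fixed-variance normal subfamily, geodesic distance = |m1-m2|/sigma.
|6 - 4| = 2.
sigma = 6.
d = 2/6 = 0.3333

0.3333


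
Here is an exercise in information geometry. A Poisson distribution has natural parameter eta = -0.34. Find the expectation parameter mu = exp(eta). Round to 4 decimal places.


Expectation parameter for Poisson exponential family:
mu = exp(eta).
eta = -0.34.
mu = exp(-0.34) = 0.7118

0.7118


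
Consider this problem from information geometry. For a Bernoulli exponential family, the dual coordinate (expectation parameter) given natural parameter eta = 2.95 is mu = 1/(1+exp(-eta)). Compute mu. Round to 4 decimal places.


Dual coordinate (expectation parameter) for Bernoulli:
mu = 1/(1+exp(-eta)).
eta = 2.95.
exp(-eta) = exp(-2.95) = 0.05234.
mu = 1/(1+0.05234) = 0.9503

0.9503


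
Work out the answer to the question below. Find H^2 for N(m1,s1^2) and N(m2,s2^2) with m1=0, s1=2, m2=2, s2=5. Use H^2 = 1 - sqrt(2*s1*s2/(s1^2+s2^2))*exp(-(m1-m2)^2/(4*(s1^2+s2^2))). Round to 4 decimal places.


Squared Hellinger distance for Gaussians:
H^2 = 1 - sqrt(2*s1*s2/(s1^2+s2^2)) * exp(-(m1-m2)^2/(4*(s1^2+s2^2))).
s1^2 = 4, s2^2 = 25, s1^2+s2^2 = 29.
sqrt(2*2*5/(29)) = 0.830455.
(m1-m2)^2 = (-2)^2 = 4.
exp(-4/(4*29)) = exp(-0.034483) = 0.966105.
H^2 = 1 - 0.830455*0.966105 = 0.1977

0.1977


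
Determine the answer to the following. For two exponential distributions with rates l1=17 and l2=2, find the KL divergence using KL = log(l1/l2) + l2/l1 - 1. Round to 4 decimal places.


KL divergence for exponential family:
KL = log(l1/l2) + l2/l1 - 1.
log(17/2) = 2.140066.
2/17 = 0.117647.
KL = 2.140066 + 0.117647 - 1 = 1.2577

1.2577


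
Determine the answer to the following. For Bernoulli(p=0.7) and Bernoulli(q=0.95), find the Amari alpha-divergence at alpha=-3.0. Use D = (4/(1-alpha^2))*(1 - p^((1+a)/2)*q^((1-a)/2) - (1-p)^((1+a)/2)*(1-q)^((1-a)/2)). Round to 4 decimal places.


Amari alpha-divergence:
D = (4/(1-alpha^2))*(1 - p^((1+a)/2)*q^((1-a)/2) - (1-p)^((1+a)/2)*(1-q)^((1-a)/2)).
alpha = -3.0, p = 0.7, q = 0.95.
e1 = (1+alpha)/2 = -1.0, e2 = (1-alpha)/2 = 2.0.
t1 = p^e1 * q^e2 = 0.7^-1.0 * 0.95^2.0 = 1.289286.
t2 = (1-p)^e1 * (1-q)^e2 = 0.3^-1.0 * 0.05^2.0 = 0.008333.
4/(1-alpha^2) = -0.5.
D = -0.5*(1 - 1.289286 - 0.008333) = 0.1488

0.1488


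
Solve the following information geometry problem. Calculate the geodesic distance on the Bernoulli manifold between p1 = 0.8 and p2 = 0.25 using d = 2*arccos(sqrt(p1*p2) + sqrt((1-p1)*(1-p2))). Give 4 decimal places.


Geodesic distance on Bernoulli manifold:
d(p1,p2) = 2*arccos(sqrt(p1*p2) + sqrt((1-p1)*(1-p2))).
sqrt(p1*p2) = sqrt(0.8*0.25) = 0.447214.
sqrt((1-p1)*(1-p2)) = sqrt(0.2*0.75) = 0.387298.
arg = 0.447214 + 0.387298 = 0.834512.
d = 2*arccos(0.834512) = 1.1671

1.1671


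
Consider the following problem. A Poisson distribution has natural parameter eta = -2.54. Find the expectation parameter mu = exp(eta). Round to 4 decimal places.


Expectation parameter for Poisson exponential family:
mu = exp(eta).
eta = -2.54.
mu = exp(-2.54) = 0.0789

0.0789


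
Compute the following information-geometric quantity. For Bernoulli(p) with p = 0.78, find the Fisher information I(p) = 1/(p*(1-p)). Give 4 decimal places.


For Bernoulli(p), Fisher information is I(p) = 1/(p*(1-p)).
p = 0.78, 1-p = 0.22.
p*(1-p) = 0.1716.
I(p) = 1/0.1716 = 5.8275

5.8275


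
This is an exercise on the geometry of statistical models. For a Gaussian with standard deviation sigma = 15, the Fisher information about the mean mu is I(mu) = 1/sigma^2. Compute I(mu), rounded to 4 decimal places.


The Fisher information for the mean of a normal distribution is I(mu) = 1/sigma^2.
sigma = 15, so sigma^2 = 225.
I(mu) = 1/225 = 0.0044

0.0044


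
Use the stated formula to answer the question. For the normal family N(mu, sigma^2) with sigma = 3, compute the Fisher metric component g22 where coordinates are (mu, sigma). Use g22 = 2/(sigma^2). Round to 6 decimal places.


For the 2-parameter normal family, the Fisher metric has:
  g11 = 1/sigma^2, g22 = 2/sigma^2.
sigma = 3, sigma^2 = 9.
g22 = 0.222222

0.222222


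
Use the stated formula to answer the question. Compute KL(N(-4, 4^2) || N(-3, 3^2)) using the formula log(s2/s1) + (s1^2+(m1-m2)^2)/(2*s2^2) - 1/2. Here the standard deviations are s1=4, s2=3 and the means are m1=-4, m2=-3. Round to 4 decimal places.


KL divergence between normal distributions:
KL = log(s2/s1) + (s1^2 + (m1-m2)^2)/(2*s2^2) - 1/2.
log(3/4) = -0.287682.
(4^2 + (-4--3)^2)/(2*3^2) = (16 + 1)/18 = 0.944444.
KL = -0.287682 + 0.944444 - 0.5 = 0.1568

0.1568


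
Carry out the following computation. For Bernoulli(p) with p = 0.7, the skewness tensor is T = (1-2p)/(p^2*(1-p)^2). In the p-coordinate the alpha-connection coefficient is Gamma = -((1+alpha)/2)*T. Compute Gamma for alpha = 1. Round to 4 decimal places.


Skewness (Amari-Chentsov) tensor: T = (1-2p)/(p^2*(1-p)^2).
p = 0.7, 1-2p = -0.4, p^2 = 0.49, (1-p)^2 = 0.09.
T = -0.4/(0.49 * 0.09) = -9.070295.
In the p-coordinate, Gamma^(alpha) = Gamma^(0) - (alpha/2)*T with Gamma^(0) = (1/2)*g'(p) = -T/2,
so Gamma^(alpha) = -((1+alpha)/2)*T.
alpha = 1, -(1+alpha)/2 = -1.0.
Gamma = -1.0 * -9.070295 = 9.0703

9.0703


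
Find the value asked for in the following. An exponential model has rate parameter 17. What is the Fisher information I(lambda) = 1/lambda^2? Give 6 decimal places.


Fisher information for exponential: I(lambda) = 1/lambda^2.
lambda = 17, lambda^2 = 289.
I = 1/289 = 0.003460

0.003460


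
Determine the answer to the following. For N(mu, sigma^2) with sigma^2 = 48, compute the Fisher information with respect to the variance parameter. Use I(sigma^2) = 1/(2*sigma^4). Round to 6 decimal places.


Fisher information for variance: I(sigma^2) = 1/(2*sigma^4).
sigma^2 = 48, so sigma^4 = 2304.
I = 1/(2*2304) = 1/4608 = 0.000217

0.000217


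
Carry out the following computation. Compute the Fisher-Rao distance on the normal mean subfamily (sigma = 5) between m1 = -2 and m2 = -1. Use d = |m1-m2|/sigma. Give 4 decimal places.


On the fixed-variance normal subfamily, geodesic distance = |m1-m2|/sigma.
|-2 - -1| = 1.
sigma = 5.
d = 1/5 = 0.2000

0.2000


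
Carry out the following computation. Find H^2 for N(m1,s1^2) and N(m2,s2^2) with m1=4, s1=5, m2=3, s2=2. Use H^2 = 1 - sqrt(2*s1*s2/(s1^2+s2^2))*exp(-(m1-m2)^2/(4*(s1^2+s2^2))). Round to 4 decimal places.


Squared Hellinger distance for Gaussians:
H^2 = 1 - sqrt(2*s1*s2/(s1^2+s2^2)) * exp(-(m1-m2)^2/(4*(s1^2+s2^2))).
s1^2 = 25, s2^2 = 4, s1^2+s2^2 = 29.
sqrt(2*5*2/(29)) = 0.830455.
(m1-m2)^2 = (1)^2 = 1.
exp(-1/(4*29)) = exp(-0.008621) = 0.991416.
H^2 = 1 - 0.830455*0.991416 = 0.1767

0.1767


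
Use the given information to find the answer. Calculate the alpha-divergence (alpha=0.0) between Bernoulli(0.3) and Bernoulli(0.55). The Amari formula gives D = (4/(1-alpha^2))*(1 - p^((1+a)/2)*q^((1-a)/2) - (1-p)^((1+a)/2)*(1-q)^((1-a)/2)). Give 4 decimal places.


Amari alpha-divergence:
D = (4/(1-alpha^2))*(1 - p^((1+a)/2)*q^((1-a)/2) - (1-p)^((1+a)/2)*(1-q)^((1-a)/2)).
alpha = 0.0, p = 0.3, q = 0.55.
e1 = (1+alpha)/2 = 0.5, e2 = (1-alpha)/2 = 0.5.
t1 = p^e1 * q^e2 = 0.3^0.5 * 0.55^0.5 = 0.406202.
t2 = (1-p)^e1 * (1-q)^e2 = 0.7^0.5 * 0.45^0.5 = 0.561249.
4/(1-alpha^2) = 4.0.
D = 4.0*(1 - 0.406202 - 0.561249) = 0.1302

0.1302


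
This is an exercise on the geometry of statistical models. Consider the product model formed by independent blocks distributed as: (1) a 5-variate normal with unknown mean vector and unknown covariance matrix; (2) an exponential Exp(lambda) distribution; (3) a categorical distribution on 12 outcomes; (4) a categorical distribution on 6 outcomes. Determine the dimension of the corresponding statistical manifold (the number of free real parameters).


The dimension of a statistical manifold equals the number of free
(independent) real parameters of the model. For a product of independent
blocks the parameter counts add.
- 5-variate normal: 5 (mean) + 5*6/2 = 15 (symmetric covariance) = 20.
- exponential (lambda): 1.
- categorical on 12 outcomes (probabilities sum to 1): 12-1 = 11.
- categorical on 6 outcomes (probabilities sum to 1): 6-1 = 5.
Total = 20 + 1 + 11 + 5 = 37.
Dimension = 37

37


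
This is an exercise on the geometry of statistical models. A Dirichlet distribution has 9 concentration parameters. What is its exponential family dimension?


Exponential family dimension calculation:
Dirichlet with 9 components has 9 natural parameters.

9


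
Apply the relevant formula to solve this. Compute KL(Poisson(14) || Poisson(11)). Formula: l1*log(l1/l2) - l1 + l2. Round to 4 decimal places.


KL divergence for Poisson:
KL = l1*log(l1/l2) - l1 + l2.
l1 = 14, l2 = 11.
log(14/11) = 0.241162.
l1*log(l1/l2) = 14 * 0.241162 = 3.376269.
KL = 3.376269 - 14 + 11 = 0.3763

0.3763


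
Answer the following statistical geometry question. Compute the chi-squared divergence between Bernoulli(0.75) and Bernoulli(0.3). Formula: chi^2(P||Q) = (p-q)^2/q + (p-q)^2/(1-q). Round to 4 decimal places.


Chi-squared divergence between Bernoulli distributions:
chi^2 = (p-q)^2/q + (p-q)^2/(1-q).
p = 0.75, q = 0.3, p-q = 0.45.
(p-q)^2 = 0.2025.
term1 = 0.2025/0.3 = 0.675.
term2 = 0.2025/0.7 = 0.289286.
chi^2 = 0.675 + 0.289286 = 0.9643

0.9643


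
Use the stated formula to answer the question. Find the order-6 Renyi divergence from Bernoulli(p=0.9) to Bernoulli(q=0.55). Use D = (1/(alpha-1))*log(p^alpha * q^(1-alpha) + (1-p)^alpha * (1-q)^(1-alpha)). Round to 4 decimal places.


Renyi divergence of order alpha between Bernoulli distributions:
D = (1/(alpha-1))*log(p^alpha * q^(1-alpha) + (1-p)^alpha * (1-q)^(1-alpha)).
alpha = 6, p = 0.9, q = 0.55.
p^alpha * q^(1-alpha) = 0.9^6 * 0.55^-5 = 10.559458.
(1-p)^alpha * (1-q)^(1-alpha) = 0.1^6 * 0.45^-5 = 5.4e-05.
sum = 10.559458 + 5.4e-05 = 10.559512.
D = (1/5)*log(10.559512) = 0.4714

0.4714


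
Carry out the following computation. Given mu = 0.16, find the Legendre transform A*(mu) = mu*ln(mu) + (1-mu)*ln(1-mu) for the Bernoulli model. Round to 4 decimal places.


Legendre transform for Bernoulli:
A*(mu) = mu*log(mu) + (1-mu)*log(1-mu).
mu = 0.16, 1-mu = 0.84.
mu*log(mu) = 0.16*log(0.16) = -0.293213.
(1-mu)*log(1-mu) = 0.84*log(0.84) = -0.146457.
A* = -0.293213 + -0.146457 = -0.4397

-0.4397


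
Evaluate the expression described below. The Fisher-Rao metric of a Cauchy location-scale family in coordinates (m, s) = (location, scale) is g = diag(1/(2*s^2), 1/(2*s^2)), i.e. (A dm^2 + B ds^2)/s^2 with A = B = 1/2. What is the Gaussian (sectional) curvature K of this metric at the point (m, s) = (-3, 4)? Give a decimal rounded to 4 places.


The metric has the form g = (A dm^2 + B ds^2)/s^2 with A = 1/2, B = 1/2.
Substitute u = sqrt(A/B)*m: g = B*(du^2 + ds^2)/s^2, i.e. B times the
Poincare upper half-plane metric, which has constant Gaussian curvature -1.
Scaling a 2D metric by a constant c divides the Gaussian curvature by c,
so K = -1/B = -1/(1/2) = -2.0000 everywhere (the point (m, s) = (-3, 4) is irrelevant:
the curvature is constant).
The requested Gaussian curvature is K = -2.0000.

-2.0000


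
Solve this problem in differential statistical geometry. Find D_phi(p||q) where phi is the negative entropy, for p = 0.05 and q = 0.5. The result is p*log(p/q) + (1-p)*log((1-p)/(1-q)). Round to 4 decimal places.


Bregman divergence with negative entropy generator:
D = p*log(p/q) + (1-p)*log((1-p)/(1-q)).
p = 0.05, q = 0.5.
p*log(p/q) = 0.05*log(0.05/0.5) = -0.115129.
(1-p)*log((1-p)/(1-q)) = 0.95*log(0.95/0.5) = 0.609761.
D = -0.115129 + 0.609761 = 0.4946

0.4946


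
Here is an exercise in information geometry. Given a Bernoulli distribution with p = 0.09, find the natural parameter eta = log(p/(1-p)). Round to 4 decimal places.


Natural parameter for Bernoulli: eta = log(p/(1-p)).
p = 0.09, 1-p = 0.91.
p/(1-p) = 0.098901.
eta = log(0.098901) = -2.3136

-2.3136


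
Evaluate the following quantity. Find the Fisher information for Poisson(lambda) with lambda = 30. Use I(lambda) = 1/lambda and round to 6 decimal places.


Fisher information for Poisson: I(lambda) = 1/lambda.
lambda = 30.
I(lambda) = 1/30 = 0.033333

0.033333


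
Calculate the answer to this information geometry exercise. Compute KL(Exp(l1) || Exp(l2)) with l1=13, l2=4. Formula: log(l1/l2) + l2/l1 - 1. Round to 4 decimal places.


KL divergence for exponential family:
KL = log(l1/l2) + l2/l1 - 1.
log(13/4) = 1.178655.
4/13 = 0.307692.
KL = 1.178655 + 0.307692 - 1 = 0.4863

0.4863


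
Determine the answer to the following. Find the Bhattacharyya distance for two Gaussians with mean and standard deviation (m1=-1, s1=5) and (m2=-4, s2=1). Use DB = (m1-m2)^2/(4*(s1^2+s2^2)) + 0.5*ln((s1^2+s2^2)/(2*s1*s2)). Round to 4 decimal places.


Bhattacharyya distance between two Gaussians:
DB = (m1-m2)^2/(4*(s1^2+s2^2)) + (1/2)*ln((s1^2+s2^2)/(2*s1*s2)).
(m1-m2)^2 = (3)^2 = 9.
s1^2+s2^2 = 25 + 1 = 26.
term1 = 9/104 = 0.086538.
term2 = 0.5*ln(26/10.0) = 0.477756.
DB = 0.086538 + 0.477756 = 0.5643

0.5643


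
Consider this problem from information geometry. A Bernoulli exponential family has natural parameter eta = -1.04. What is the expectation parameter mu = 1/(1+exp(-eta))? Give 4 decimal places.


Dual coordinate (expectation parameter) for Bernoulli:
mu = 1/(1+exp(-eta)).
eta = -1.04.
exp(-eta) = exp(1.04) = 2.829217.
mu = 1/(1+2.829217) = 0.2611

0.2611


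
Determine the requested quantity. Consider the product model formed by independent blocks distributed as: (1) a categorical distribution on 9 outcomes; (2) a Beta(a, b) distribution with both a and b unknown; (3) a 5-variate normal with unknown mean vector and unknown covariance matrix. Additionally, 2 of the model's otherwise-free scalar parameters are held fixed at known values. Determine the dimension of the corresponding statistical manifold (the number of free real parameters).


The dimension of a statistical manifold equals the number of free
(independent) real parameters of the model. For a product of independent
blocks the parameter counts add.
- categorical on 9 outcomes (probabilities sum to 1): 9-1 = 8.
- Beta (a, b): 2.
- 5-variate normal: 5 (mean) + 5*6/2 = 15 (symmetric covariance) = 20.
Total = 8 + 2 + 20 = 30.
2 parameter(s) fixed at known values: 30 - 2 = 28.
Dimension = 28

28


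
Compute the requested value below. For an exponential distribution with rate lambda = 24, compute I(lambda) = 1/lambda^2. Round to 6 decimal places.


Fisher information for exponential: I(lambda) = 1/lambda^2.
lambda = 24, lambda^2 = 576.
I = 1/576 = 0.001736

0.001736


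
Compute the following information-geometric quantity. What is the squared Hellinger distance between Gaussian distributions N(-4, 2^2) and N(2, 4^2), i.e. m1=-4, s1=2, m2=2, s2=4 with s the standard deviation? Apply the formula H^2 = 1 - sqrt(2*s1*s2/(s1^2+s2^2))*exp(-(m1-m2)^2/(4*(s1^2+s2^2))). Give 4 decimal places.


Squared Hellinger distance for Gaussians:
H^2 = 1 - sqrt(2*s1*s2/(s1^2+s2^2)) * exp(-(m1-m2)^2/(4*(s1^2+s2^2))).
s1^2 = 4, s2^2 = 16, s1^2+s2^2 = 20.
sqrt(2*2*4/(20)) = 0.894427.
(m1-m2)^2 = (-6)^2 = 36.
exp(-36/(4*20)) = exp(-0.45) = 0.637628.
H^2 = 1 - 0.894427*0.637628 = 0.4297

0.4297


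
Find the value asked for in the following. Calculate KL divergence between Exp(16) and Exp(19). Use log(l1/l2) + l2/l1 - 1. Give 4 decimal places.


KL divergence for exponential family:
KL = log(l1/l2) + l2/l1 - 1.
log(16/19) = -0.17185.
19/16 = 1.1875.
KL = -0.17185 + 1.1875 - 1 = 0.0156

0.0156


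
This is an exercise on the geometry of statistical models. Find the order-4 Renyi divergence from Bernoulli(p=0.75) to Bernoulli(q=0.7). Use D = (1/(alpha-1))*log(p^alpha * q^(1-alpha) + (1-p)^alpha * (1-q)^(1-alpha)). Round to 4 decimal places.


Renyi divergence of order alpha between Bernoulli distributions:
D = (1/(alpha-1))*log(p^alpha * q^(1-alpha) + (1-p)^alpha * (1-q)^(1-alpha)).
alpha = 4, p = 0.75, q = 0.7.
p^alpha * q^(1-alpha) = 0.75^4 * 0.7^-3 = 0.922467.
(1-p)^alpha * (1-q)^(1-alpha) = 0.25^4 * 0.3^-3 = 0.144676.
sum = 0.922467 + 0.144676 = 1.067143.
D = (1/3)*log(1.067143) = 0.0217

0.0217


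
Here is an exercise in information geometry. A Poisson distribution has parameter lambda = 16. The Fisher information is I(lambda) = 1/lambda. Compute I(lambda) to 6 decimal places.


Fisher information for Poisson: I(lambda) = 1/lambda.
lambda = 16.
I(lambda) = 1/16 = 0.062500

0.062500


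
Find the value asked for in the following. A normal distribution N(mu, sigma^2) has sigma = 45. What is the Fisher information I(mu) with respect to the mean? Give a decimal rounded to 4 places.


The Fisher information for the mean of a normal distribution is I(mu) = 1/sigma^2.
sigma = 45, so sigma^2 = 2025.
I(mu) = 1/2025 = 0.0005

0.0005


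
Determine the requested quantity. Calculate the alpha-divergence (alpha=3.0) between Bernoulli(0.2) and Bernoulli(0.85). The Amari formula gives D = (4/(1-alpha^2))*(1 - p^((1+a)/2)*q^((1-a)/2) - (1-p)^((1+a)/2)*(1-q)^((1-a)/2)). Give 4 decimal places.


Amari alpha-divergence:
D = (4/(1-alpha^2))*(1 - p^((1+a)/2)*q^((1-a)/2) - (1-p)^((1+a)/2)*(1-q)^((1-a)/2)).
alpha = 3.0, p = 0.2, q = 0.85.
e1 = (1+alpha)/2 = 2.0, e2 = (1-alpha)/2 = -1.0.
t1 = p^e1 * q^e2 = 0.2^2.0 * 0.85^-1.0 = 0.047059.
t2 = (1-p)^e1 * (1-q)^e2 = 0.8^2.0 * 0.15^-1.0 = 4.266667.
4/(1-alpha^2) = -0.5.
D = -0.5*(1 - 0.047059 - 4.266667) = 1.6569

1.6569


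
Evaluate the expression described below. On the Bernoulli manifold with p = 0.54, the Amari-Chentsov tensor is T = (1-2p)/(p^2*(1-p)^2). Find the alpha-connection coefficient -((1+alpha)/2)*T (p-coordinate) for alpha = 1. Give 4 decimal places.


Skewness (Amari-Chentsov) tensor: T = (1-2p)/(p^2*(1-p)^2).
p = 0.54, 1-2p = -0.08, p^2 = 0.2916, (1-p)^2 = 0.2116.
T = -0.08/(0.2916 * 0.2116) = -1.296543.
In the p-coordinate, Gamma^(alpha) = Gamma^(0) - (alpha/2)*T with Gamma^(0) = (1/2)*g'(p) = -T/2,
so Gamma^(alpha) = -((1+alpha)/2)*T.
alpha = 1, -(1+alpha)/2 = -1.0.
Gamma = -1.0 * -1.296543 = 1.2965

1.2965


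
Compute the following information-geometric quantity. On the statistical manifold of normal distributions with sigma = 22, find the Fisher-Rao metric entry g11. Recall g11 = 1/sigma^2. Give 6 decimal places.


For the 2-parameter normal family, the Fisher metric has:
  g11 = 1/sigma^2, g22 = 2/sigma^2.
sigma = 22, sigma^2 = 484.
g11 = 0.002066

0.002066


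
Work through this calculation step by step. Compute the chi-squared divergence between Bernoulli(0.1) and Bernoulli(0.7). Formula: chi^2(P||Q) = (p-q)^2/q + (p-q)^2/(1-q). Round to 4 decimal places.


Chi-squared divergence between Bernoulli distributions:
chi^2 = (p-q)^2/q + (p-q)^2/(1-q).
p = 0.1, q = 0.7, p-q = -0.6.
(p-q)^2 = 0.36.
term1 = 0.36/0.7 = 0.514286.
term2 = 0.36/0.3 = 1.2.
chi^2 = 0.514286 + 1.2 = 1.7143

1.7143


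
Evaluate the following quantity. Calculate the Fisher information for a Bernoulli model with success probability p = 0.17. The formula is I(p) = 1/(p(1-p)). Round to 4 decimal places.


For Bernoulli(p), Fisher information is I(p) = 1/(p*(1-p)).
p = 0.17, 1-p = 0.83.
p*(1-p) = 0.1411.
I(p) = 1/0.1411 = 7.0872

7.0872


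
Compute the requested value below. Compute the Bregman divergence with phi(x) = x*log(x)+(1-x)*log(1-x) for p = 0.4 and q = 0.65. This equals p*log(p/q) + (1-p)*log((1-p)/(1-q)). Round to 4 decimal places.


Bregman divergence with negative entropy generator:
D = p*log(p/q) + (1-p)*log((1-p)/(1-q)).
p = 0.4, q = 0.65.
p*log(p/q) = 0.4*log(0.4/0.65) = -0.194203.
(1-p)*log((1-p)/(1-q)) = 0.6*log(0.6/0.35) = 0.323398.
D = -0.194203 + 0.323398 = 0.1292

0.1292


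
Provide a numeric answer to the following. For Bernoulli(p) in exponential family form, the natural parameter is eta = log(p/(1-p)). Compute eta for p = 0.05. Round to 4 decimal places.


Natural parameter for Bernoulli: eta = log(p/(1-p)).
p = 0.05, 1-p = 0.95.
p/(1-p) = 0.052632.
eta = log(0.052632) = -2.9444

-2.9444
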